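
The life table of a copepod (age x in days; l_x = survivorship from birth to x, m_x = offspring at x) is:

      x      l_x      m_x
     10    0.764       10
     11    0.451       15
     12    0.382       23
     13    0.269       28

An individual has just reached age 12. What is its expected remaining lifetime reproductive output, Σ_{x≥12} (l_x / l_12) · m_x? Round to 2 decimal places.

42.72

l_12 = 0.382. Conditional survival from age 12 to x is l_x / l_12.
  x=12: (0.382/0.382) × 23 = 23.0000
  x=13: (0.269/0.382) × 28 = 19.7173
Sum = 23.0000 + 19.7173 = 42.7173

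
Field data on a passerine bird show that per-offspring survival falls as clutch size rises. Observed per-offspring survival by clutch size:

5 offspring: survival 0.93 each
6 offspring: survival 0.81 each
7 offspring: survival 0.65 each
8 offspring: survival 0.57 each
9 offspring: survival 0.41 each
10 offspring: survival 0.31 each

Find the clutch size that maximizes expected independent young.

6

Expected independent young = c × s(c):
  c=5: 5 × 0.93 = 4.650
  c=6: 6 × 0.81 = 4.860
  c=7: 7 × 0.65 = 4.550
  c=8: 8 × 0.57 = 4.560
  c=9: 9 × 0.41 = 3.690
  c=10: 10 × 0.31 = 3.100
Maximum at c = 6 (4.860 independent young).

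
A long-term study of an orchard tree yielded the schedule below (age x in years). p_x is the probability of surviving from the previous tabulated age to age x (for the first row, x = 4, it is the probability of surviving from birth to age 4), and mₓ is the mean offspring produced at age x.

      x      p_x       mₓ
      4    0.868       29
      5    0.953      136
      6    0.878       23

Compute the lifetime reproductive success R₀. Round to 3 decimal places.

Survivorship from birth: l_x = p_4·p_5·…·p_x.
  l_4 = 0.86800
  l_5 = 0.82720
  l_6 = 0.72629
R₀ = Σ l_x mₓ:
  age 4: 0.86800 × 29 = 25.1720
  age 5: 0.82720 × 136 = 112.4992
  age 6: 0.72629 × 23 = 16.7047
R₀ = 25.1720 + 112.4992 + 16.7047 = 154.3759

154.376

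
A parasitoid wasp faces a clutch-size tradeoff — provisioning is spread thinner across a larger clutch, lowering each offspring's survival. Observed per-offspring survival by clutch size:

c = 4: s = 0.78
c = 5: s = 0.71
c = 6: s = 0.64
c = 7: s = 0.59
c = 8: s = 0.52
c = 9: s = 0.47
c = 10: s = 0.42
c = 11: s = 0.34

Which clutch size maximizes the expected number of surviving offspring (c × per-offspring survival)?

9

Expected surviving offspring = c × s(c):
  c=4: 4 × 0.78 = 3.120
  c=5: 5 × 0.71 = 3.550
  c=6: 6 × 0.64 = 3.840
  c=7: 7 × 0.59 = 4.130
  c=8: 8 × 0.52 = 4.160
  c=9: 9 × 0.47 = 4.230
  c=10: 10 × 0.42 = 4.200
  c=11: 11 × 0.34 = 3.740
Maximum at c = 9 (4.230 surviving offspring).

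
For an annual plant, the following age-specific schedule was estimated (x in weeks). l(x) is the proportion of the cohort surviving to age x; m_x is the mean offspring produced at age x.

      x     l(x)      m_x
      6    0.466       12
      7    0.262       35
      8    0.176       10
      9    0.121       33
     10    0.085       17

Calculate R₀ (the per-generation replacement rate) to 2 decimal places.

21.96

R₀ = Σ l(x) m_x:
  age 6: 0.466 × 12 = 5.5920
  age 7: 0.262 × 35 = 9.1700
  age 8: 0.176 × 10 = 1.7600
  age 9: 0.121 × 33 = 3.9930
  age 10: 0.085 × 17 = 1.4450
R₀ = 5.5920 + 9.1700 + 1.7600 + 3.9930 + 1.4450 = 21.9600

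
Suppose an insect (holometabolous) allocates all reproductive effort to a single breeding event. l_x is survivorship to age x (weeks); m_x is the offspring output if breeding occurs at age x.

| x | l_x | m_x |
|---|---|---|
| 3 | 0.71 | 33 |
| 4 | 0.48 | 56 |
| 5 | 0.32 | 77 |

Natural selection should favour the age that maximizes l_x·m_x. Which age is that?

Expected offspring if breeding at age x = l_x × m_x:
  age 3: 0.71 × 33 = 23.430
  age 4: 0.48 × 56 = 26.880
  age 5: 0.32 × 77 = 24.640
Maximum at age 4 (26.880).

4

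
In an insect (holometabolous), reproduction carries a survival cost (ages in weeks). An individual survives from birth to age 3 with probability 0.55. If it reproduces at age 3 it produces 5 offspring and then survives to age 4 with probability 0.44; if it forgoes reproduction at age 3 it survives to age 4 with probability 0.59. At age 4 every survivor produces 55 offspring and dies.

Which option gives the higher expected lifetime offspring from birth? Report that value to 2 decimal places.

breed at age 3: R₀ = 0.55 × (5 + 0.44 × 55) = 0.55 × 29.2000 = 16.0600
delay to age 4: R₀ = 0.55 × (0.59 × 55) = 0.55 × 32.4500 = 17.8475
Higher: delay to age 4 (17.8475).

17.85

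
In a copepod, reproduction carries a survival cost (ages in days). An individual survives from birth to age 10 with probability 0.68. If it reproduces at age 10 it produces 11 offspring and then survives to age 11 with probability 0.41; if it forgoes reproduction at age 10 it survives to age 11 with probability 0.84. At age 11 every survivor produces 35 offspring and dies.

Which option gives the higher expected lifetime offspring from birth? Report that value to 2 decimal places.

breed at age 10: R₀ = 0.68 × (11 + 0.41 × 35) = 0.68 × 25.3500 = 17.2380
delay to age 11: R₀ = 0.68 × (0.84 × 35) = 0.68 × 29.4000 = 19.9920
Higher: delay to age 11 (19.9920).

19.99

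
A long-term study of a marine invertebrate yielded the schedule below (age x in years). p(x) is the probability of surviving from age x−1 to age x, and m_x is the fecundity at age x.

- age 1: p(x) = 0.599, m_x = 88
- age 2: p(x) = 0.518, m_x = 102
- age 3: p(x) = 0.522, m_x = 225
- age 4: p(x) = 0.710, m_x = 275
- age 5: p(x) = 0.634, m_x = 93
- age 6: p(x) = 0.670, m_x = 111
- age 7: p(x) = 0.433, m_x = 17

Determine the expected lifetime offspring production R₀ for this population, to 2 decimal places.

Survivorship from birth: l_x = p_1·p_2·…·p_x.
  l_1 = 0.59900
  l_2 = 0.31028
  l_3 = 0.16197
  l_4 = 0.11500
  l_5 = 0.07291
  l_6 = 0.04885
  l_7 = 0.02115
R₀ = Σ l_x m_x:
  age 1: 0.59900 × 88 = 52.7120
  age 2: 0.31028 × 102 = 31.6486
  age 3: 0.16197 × 225 = 36.4432
  age 4: 0.11500 × 275 = 31.6250
  age 5: 0.07291 × 93 = 6.7806
  age 6: 0.04885 × 111 = 5.4223
  age 7: 0.02115 × 17 = 0.3595
R₀ = 52.7120 + 31.6486 + 36.4432 + 31.6250 + 6.7806 + 5.4223 + 0.3595 = 164.9913

164.99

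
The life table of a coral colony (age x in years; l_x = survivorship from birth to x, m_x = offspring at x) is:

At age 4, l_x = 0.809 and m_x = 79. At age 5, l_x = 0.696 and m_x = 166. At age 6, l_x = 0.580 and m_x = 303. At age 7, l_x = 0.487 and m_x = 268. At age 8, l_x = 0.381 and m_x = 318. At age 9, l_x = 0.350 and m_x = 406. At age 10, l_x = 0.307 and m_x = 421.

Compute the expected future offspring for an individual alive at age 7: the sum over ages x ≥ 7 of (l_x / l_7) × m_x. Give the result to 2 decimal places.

l_7 = 0.487. Conditional survival from age 7 to x is l_x / l_7.
  x=7: (0.487/0.487) × 268 = 268.0000
  x=8: (0.381/0.487) × 318 = 248.7844
  x=9: (0.350/0.487) × 406 = 291.7864
  x=10: (0.307/0.487) × 421 = 265.3943
Sum = 268.0000 + 248.7844 + 291.7864 + 265.3943 = 1073.9651

1073.97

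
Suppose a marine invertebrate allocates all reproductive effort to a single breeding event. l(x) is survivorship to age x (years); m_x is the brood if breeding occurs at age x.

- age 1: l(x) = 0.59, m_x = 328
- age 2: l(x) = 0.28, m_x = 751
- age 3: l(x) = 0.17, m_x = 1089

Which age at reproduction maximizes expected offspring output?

2

Expected offspring if breeding at age x = l(x) × m_x:
  age 1: 0.59 × 328 = 193.520
  age 2: 0.28 × 751 = 210.280
  age 3: 0.17 × 1089 = 185.130
Maximum at age 2 (210.280).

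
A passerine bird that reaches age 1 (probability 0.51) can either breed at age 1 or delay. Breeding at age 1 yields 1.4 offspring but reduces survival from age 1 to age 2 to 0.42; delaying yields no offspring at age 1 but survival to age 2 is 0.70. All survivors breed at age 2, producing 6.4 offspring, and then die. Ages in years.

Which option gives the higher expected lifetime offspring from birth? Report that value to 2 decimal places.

2.28

breed at age 1: R₀ = 0.51 × (1.4 + 0.42 × 6.4) = 0.51 × 4.0880 = 2.0849
delay to age 2: R₀ = 0.51 × (0.70 × 6.4) = 0.51 × 4.4800 = 2.2848
Higher: delay to age 2 (2.2848).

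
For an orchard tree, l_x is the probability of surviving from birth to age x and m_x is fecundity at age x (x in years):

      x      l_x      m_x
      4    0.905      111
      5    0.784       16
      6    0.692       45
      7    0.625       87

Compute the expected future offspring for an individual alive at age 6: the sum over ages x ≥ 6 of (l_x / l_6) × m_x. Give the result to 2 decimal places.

123.58

l_6 = 0.692. Conditional survival from age 6 to x is l_x / l_6.
  x=6: (0.692/0.692) × 45 = 45.0000
  x=7: (0.625/0.692) × 87 = 78.5766
Sum = 45.0000 + 78.5766 = 123.5766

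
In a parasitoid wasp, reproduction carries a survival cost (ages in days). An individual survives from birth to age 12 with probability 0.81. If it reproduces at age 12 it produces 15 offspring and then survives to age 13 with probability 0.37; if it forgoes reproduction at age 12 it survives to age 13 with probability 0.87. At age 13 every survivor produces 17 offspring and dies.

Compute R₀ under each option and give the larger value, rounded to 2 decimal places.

breed at age 12: R₀ = 0.81 × (15 + 0.37 × 17) = 0.81 × 21.2900 = 17.2449
delay to age 13: R₀ = 0.81 × (0.87 × 17) = 0.81 × 14.7900 = 11.9799
Higher: breed at age 12 (17.2449).

17.24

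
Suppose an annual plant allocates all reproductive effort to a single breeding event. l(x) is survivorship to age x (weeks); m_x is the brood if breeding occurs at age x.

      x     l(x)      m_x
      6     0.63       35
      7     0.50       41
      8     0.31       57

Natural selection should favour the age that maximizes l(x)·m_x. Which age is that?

6

Expected offspring if breeding at age x = l(x) × m_x:
  age 6: 0.63 × 35 = 22.050
  age 7: 0.50 × 41 = 20.500
  age 8: 0.31 × 57 = 17.670
Maximum at age 6 (22.050).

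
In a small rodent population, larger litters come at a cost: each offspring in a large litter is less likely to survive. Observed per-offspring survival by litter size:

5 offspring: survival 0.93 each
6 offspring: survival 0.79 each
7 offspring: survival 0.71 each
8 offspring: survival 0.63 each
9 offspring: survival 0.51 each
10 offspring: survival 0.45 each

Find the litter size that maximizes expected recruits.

8

Expected recruits = c × s(c):
  c=5: 5 × 0.93 = 4.650
  c=6: 6 × 0.79 = 4.740
  c=7: 7 × 0.71 = 4.970
  c=8: 8 × 0.63 = 5.040
  c=9: 9 × 0.51 = 4.590
  c=10: 10 × 0.45 = 4.500
Maximum at c = 8 (5.040 recruits).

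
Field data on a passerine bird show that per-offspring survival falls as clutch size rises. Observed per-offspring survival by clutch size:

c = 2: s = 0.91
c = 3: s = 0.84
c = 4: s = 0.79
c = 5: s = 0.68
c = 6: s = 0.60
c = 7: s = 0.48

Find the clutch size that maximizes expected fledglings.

Expected fledglings = c × s(c):
  c=2: 2 × 0.91 = 1.820
  c=3: 3 × 0.84 = 2.520
  c=4: 4 × 0.79 = 3.160
  c=5: 5 × 0.68 = 3.400
  c=6: 6 × 0.60 = 3.600
  c=7: 7 × 0.48 = 3.360
Maximum at c = 6 (3.600 fledglings).

6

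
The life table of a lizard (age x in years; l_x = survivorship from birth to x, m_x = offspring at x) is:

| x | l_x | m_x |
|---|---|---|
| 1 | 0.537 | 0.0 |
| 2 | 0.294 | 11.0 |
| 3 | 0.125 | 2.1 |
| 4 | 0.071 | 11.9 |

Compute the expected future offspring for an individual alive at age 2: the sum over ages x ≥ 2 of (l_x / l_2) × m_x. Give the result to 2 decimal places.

14.77

l_2 = 0.294. Conditional survival from age 2 to x is l_x / l_2.
  x=2: (0.294/0.294) × 11.0 = 11.0000
  x=3: (0.125/0.294) × 2.1 = 0.8929
  x=4: (0.071/0.294) × 11.9 = 2.8738
Sum = 11.0000 + 0.8929 + 2.8738 = 14.7667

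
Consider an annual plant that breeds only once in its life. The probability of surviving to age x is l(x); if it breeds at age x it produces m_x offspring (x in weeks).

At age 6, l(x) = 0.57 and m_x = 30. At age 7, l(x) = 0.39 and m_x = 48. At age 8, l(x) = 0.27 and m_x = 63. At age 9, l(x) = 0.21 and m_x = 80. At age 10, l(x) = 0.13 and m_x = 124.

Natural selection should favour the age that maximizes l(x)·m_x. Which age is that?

Expected offspring if breeding at age x = l(x) × m_x:
  age 6: 0.57 × 30 = 17.100
  age 7: 0.39 × 48 = 18.720
  age 8: 0.27 × 63 = 17.010
  age 9: 0.21 × 80 = 16.800
  age 10: 0.13 × 124 = 16.120
Maximum at age 7 (18.720).

7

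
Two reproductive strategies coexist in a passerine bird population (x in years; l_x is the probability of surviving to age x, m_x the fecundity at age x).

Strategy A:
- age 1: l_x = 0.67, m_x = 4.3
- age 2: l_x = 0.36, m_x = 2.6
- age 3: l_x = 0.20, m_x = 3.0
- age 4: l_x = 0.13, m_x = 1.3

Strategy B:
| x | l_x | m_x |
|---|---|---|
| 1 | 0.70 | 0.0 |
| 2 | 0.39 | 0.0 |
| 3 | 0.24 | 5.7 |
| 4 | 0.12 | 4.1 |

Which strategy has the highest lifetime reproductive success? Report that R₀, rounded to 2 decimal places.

Strategy A: R₀ = 0.67×4.3 + 0.36×2.6 + 0.20×3.0 + 0.13×1.3 = 4.5860
Strategy B: R₀ = 0.70×0.0 + 0.39×0.0 + 0.24×5.7 + 0.12×4.1 = 1.8600
Highest R₀: strategy A with 4.5860.

4.59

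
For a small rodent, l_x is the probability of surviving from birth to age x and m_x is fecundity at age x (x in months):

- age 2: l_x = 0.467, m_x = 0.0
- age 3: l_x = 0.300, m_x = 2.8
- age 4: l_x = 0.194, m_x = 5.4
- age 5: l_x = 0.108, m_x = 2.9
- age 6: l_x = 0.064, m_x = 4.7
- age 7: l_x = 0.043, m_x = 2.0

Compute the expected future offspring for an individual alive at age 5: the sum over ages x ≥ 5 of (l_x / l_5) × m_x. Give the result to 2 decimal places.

l_5 = 0.108. Conditional survival from age 5 to x is l_x / l_5.
  x=5: (0.108/0.108) × 2.9 = 2.9000
  x=6: (0.064/0.108) × 4.7 = 2.7852
  x=7: (0.043/0.108) × 2.0 = 0.7963
Sum = 2.9000 + 2.7852 + 0.7963 = 6.4815

6.48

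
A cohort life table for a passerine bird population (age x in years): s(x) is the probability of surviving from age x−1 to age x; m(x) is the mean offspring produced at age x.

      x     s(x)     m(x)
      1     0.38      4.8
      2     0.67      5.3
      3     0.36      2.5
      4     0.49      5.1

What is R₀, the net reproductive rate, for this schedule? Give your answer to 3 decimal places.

3.632

Survivorship from birth: l_x = s_1·s_2·…·s_x.
  l_1 = 0.38000
  l_2 = 0.25460
  l_3 = 0.09166
  l_4 = 0.04491
R₀ = Σ l_x m(x):
  age 1: 0.38000 × 4.8 = 1.8240
  age 2: 0.25460 × 5.3 = 1.3494
  age 3: 0.09166 × 2.5 = 0.2292
  age 4: 0.04491 × 5.1 = 0.2290
R₀ = 1.8240 + 1.3494 + 0.2292 + 0.2290 = 3.6316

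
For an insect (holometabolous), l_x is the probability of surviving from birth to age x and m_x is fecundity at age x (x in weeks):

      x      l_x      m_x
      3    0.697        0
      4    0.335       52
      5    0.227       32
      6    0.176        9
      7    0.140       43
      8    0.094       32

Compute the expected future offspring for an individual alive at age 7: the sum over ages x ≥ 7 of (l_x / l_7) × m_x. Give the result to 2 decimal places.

64.49

l_7 = 0.140. Conditional survival from age 7 to x is l_x / l_7.
  x=7: (0.140/0.140) × 43 = 43.0000
  x=8: (0.094/0.140) × 32 = 21.4857
Sum = 43.0000 + 21.4857 = 64.4857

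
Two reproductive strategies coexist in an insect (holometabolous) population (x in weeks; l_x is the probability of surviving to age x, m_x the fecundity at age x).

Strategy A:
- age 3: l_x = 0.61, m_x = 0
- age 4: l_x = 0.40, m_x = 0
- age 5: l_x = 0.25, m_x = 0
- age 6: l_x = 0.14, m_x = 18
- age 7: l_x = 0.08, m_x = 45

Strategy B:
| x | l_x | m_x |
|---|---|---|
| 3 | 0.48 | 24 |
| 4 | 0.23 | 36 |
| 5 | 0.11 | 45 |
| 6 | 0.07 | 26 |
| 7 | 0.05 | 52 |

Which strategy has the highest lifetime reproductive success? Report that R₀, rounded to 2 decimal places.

Strategy A: R₀ = 0.61×0 + 0.40×0 + 0.25×0 + 0.14×18 + 0.08×45 = 6.1200
Strategy B: R₀ = 0.48×24 + 0.23×36 + 0.11×45 + 0.07×26 + 0.05×52 = 29.1700
Highest R₀: strategy B with 29.1700.

29.17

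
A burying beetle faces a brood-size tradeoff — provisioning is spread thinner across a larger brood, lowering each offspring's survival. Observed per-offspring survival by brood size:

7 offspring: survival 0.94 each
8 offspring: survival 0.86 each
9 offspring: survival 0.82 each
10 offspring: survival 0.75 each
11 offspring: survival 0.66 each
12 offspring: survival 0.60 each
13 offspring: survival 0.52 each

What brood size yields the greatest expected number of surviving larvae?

10

Expected surviving larvae = c × s(c):
  c=7: 7 × 0.94 = 6.580
  c=8: 8 × 0.86 = 6.880
  c=9: 9 × 0.82 = 7.380
  c=10: 10 × 0.75 = 7.500
  c=11: 11 × 0.66 = 7.260
  c=12: 12 × 0.60 = 7.200
  c=13: 13 × 0.52 = 6.760
Maximum at c = 10 (7.500 surviving larvae).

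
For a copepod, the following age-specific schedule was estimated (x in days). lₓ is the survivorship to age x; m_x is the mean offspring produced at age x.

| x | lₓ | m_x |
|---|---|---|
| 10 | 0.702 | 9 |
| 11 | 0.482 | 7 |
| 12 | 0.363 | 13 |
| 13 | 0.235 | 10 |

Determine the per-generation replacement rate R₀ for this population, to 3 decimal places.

R₀ = Σ lₓ m_x:
  age 10: 0.702 × 9 = 6.3180
  age 11: 0.482 × 7 = 3.3740
  age 12: 0.363 × 13 = 4.7190
  age 13: 0.235 × 10 = 2.3500
R₀ = 6.3180 + 3.3740 + 4.7190 + 2.3500 = 16.7610

16.761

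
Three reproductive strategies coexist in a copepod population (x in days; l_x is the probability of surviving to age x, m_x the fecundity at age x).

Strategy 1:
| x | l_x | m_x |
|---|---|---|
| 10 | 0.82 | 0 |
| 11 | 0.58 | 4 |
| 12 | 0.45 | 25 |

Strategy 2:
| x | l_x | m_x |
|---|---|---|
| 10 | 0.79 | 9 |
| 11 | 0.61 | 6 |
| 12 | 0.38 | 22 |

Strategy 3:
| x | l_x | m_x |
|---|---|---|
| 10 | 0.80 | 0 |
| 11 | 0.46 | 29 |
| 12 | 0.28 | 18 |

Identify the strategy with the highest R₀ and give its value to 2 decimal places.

19.13

Strategy 1: R₀ = 0.82×0 + 0.58×4 + 0.45×25 = 13.5700
Strategy 2: R₀ = 0.79×9 + 0.61×6 + 0.38×22 = 19.1300
Strategy 3: R₀ = 0.80×0 + 0.46×29 + 0.28×18 = 18.3800
Highest R₀: strategy 2 with 19.1300.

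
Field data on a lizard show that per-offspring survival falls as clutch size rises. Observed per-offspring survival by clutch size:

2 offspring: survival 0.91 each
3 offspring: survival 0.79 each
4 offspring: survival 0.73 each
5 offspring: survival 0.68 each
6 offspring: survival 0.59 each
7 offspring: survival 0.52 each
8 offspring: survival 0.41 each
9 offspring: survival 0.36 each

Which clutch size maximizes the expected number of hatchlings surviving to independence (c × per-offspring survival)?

7

Expected hatchlings surviving to independence = c × s(c):
  c=2: 2 × 0.91 = 1.820
  c=3: 3 × 0.79 = 2.370
  c=4: 4 × 0.73 = 2.920
  c=5: 5 × 0.68 = 3.400
  c=6: 6 × 0.59 = 3.540
  c=7: 7 × 0.52 = 3.640
  c=8: 8 × 0.41 = 3.280
  c=9: 9 × 0.36 = 3.240
Maximum at c = 7 (3.640 hatchlings surviving to independence).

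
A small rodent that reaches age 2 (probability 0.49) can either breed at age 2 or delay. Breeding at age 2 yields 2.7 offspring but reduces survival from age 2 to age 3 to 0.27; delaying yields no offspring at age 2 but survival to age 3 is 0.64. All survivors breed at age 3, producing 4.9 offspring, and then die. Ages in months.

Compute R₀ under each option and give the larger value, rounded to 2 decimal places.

breed at age 2: R₀ = 0.49 × (2.7 + 0.27 × 4.9) = 0.49 × 4.0230 = 1.9713
delay to age 3: R₀ = 0.49 × (0.64 × 4.9) = 0.49 × 3.1360 = 1.5366
Higher: breed at age 2 (1.9713).

1.97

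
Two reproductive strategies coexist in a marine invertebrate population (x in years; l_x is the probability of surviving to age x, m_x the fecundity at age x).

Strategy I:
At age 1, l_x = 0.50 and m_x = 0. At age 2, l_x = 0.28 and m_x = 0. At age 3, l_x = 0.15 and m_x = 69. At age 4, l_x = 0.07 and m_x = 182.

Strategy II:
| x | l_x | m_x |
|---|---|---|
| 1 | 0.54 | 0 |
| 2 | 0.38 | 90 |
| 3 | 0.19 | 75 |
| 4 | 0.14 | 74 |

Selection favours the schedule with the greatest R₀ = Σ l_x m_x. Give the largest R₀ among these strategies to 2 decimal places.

Strategy I: R₀ = 0.50×0 + 0.28×0 + 0.15×69 + 0.07×182 = 23.0900
Strategy II: R₀ = 0.54×0 + 0.38×90 + 0.19×75 + 0.14×74 = 58.8100
Highest R₀: strategy II with 58.8100.

58.81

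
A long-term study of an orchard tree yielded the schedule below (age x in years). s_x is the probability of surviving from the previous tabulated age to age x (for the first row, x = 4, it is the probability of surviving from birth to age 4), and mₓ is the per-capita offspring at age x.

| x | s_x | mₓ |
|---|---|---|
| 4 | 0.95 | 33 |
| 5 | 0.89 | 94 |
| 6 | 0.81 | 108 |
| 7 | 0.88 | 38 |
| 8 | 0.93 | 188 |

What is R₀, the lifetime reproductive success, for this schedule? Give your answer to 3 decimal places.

Survivorship from birth: l_x = s_4·s_5·…·s_x.
  l_4 = 0.95000
  l_5 = 0.84550
  l_6 = 0.68485
  l_7 = 0.60267
  l_8 = 0.56049
R₀ = Σ l_x mₓ:
  age 4: 0.95000 × 33 = 31.3500
  age 5: 0.84550 × 94 = 79.4770
  age 6: 0.68485 × 108 = 73.9638
  age 7: 0.60267 × 38 = 22.9015
  age 8: 0.56049 × 188 = 105.3721
R₀ = 31.3500 + 79.4770 + 73.9638 + 22.9015 + 105.3721 = 313.0644

313.064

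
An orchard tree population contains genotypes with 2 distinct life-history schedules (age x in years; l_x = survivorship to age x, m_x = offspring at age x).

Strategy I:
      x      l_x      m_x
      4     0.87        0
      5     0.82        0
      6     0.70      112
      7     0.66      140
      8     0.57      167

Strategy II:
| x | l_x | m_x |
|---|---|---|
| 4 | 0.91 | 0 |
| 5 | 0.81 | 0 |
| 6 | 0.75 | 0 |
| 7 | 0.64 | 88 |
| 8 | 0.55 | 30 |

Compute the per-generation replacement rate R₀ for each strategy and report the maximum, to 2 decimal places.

Strategy I: R₀ = 0.87×0 + 0.82×0 + 0.70×112 + 0.66×140 + 0.57×167 = 265.9900
Strategy II: R₀ = 0.91×0 + 0.81×0 + 0.75×0 + 0.64×88 + 0.55×30 = 72.8200
Highest R₀: strategy I with 265.9900.

265.99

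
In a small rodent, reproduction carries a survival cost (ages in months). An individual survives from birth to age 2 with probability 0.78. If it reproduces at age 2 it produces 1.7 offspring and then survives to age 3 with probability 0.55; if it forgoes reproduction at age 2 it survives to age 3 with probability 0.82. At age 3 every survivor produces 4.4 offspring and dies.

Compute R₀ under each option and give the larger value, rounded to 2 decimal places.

3.21

breed at age 2: R₀ = 0.78 × (1.7 + 0.55 × 4.4) = 0.78 × 4.1200 = 3.2136
delay to age 3: R₀ = 0.78 × (0.82 × 4.4) = 0.78 × 3.6080 = 2.8142
Higher: breed at age 2 (3.2136).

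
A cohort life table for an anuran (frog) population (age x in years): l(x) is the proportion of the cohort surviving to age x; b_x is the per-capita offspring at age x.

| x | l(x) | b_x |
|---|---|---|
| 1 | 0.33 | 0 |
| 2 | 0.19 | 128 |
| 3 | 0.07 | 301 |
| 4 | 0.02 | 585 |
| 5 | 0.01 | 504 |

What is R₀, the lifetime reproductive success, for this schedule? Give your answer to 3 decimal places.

R₀ = Σ l(x) b_x:
  age 1: 0.33 × 0 = 0.0000
  age 2: 0.19 × 128 = 24.3200
  age 3: 0.07 × 301 = 21.0700
  age 4: 0.02 × 585 = 11.7000
  age 5: 0.01 × 504 = 5.0400
R₀ = 0.0000 + 24.3200 + 21.0700 + 11.7000 + 5.0400 = 62.1300

62.130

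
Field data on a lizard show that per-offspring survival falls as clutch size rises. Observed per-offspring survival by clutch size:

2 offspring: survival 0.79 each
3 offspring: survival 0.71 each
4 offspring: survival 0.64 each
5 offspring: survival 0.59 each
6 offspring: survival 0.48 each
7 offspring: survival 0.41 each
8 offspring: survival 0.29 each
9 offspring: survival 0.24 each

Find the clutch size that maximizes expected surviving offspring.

5

Expected surviving offspring = c × s(c):
  c=2: 2 × 0.79 = 1.580
  c=3: 3 × 0.71 = 2.130
  c=4: 4 × 0.64 = 2.560
  c=5: 5 × 0.59 = 2.950
  c=6: 6 × 0.48 = 2.880
  c=7: 7 × 0.41 = 2.870
  c=8: 8 × 0.29 = 2.320
  c=9: 9 × 0.24 = 2.160
Maximum at c = 5 (2.950 surviving offspring).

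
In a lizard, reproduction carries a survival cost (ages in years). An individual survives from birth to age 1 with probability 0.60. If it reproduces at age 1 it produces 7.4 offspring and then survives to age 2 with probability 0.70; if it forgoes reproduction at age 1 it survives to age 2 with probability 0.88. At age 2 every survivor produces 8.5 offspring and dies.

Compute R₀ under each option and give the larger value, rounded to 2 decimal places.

breed at age 1: R₀ = 0.60 × (7.4 + 0.70 × 8.5) = 0.60 × 13.3500 = 8.0100
delay to age 2: R₀ = 0.60 × (0.88 × 8.5) = 0.60 × 7.4800 = 4.4880
Higher: breed at age 1 (8.0100).

8.01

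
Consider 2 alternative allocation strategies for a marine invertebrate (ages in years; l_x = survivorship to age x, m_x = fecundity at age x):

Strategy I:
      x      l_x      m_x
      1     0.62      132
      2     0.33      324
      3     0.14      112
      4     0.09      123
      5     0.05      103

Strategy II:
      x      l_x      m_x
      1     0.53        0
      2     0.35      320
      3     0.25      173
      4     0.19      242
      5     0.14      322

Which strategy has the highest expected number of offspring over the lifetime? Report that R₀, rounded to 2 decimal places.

Strategy I: R₀ = 0.62×132 + 0.33×324 + 0.14×112 + 0.09×123 + 0.05×103 = 220.6600
Strategy II: R₀ = 0.53×0 + 0.35×320 + 0.25×173 + 0.19×242 + 0.14×322 = 246.3100
Highest R₀: strategy II with 246.3100.

246.31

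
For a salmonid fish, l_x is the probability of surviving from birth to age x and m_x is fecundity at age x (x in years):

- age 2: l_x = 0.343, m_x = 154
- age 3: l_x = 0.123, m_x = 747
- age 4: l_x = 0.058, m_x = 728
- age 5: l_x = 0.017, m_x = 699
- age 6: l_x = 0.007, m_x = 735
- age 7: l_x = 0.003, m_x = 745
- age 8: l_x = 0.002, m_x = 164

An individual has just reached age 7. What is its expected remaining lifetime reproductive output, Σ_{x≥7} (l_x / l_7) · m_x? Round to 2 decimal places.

l_7 = 0.003. Conditional survival from age 7 to x is l_x / l_7.
  x=7: (0.003/0.003) × 745 = 745.0000
  x=8: (0.002/0.003) × 164 = 109.3333
Sum = 745.0000 + 109.3333 = 854.3333

854.33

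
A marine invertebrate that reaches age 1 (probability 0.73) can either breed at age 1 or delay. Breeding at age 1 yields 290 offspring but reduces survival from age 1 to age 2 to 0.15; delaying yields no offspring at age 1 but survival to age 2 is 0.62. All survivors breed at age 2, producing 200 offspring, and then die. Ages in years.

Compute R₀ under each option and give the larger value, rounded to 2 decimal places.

233.60

breed at age 1: R₀ = 0.73 × (290 + 0.15 × 200) = 0.73 × 320.0000 = 233.6000
delay to age 2: R₀ = 0.73 × (0.62 × 200) = 0.73 × 124.0000 = 90.5200
Higher: breed at age 1 (233.6000).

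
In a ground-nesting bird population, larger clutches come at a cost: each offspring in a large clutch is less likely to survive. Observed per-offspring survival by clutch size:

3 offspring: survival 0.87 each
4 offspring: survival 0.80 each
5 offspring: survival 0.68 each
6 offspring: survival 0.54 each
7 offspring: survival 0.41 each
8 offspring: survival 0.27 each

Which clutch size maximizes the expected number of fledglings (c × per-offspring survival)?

Expected fledglings = c × s(c):
  c=3: 3 × 0.87 = 2.610
  c=4: 4 × 0.80 = 3.200
  c=5: 5 × 0.68 = 3.400
  c=6: 6 × 0.54 = 3.240
  c=7: 7 × 0.41 = 2.870
  c=8: 8 × 0.27 = 2.160
Maximum at c = 5 (3.400 fledglings).

5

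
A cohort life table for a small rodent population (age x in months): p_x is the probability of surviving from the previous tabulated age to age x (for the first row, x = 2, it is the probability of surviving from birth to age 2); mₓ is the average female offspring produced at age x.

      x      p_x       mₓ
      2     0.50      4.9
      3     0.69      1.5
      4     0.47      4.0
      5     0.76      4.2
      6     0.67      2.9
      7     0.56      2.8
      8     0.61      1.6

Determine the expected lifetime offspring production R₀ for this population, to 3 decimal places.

Survivorship from birth: l_x = p_2·p_3·…·p_x.
  l_2 = 0.50000
  l_3 = 0.34500
  l_4 = 0.16215
  l_5 = 0.12323
  l_6 = 0.08257
  l_7 = 0.04624
  l_8 = 0.02820
R₀ = Σ l_x mₓ:
  age 2: 0.50000 × 4.9 = 2.4500
  age 3: 0.34500 × 1.5 = 0.5175
  age 4: 0.16215 × 4.0 = 0.6486
  age 5: 0.12323 × 4.2 = 0.5176
  age 6: 0.08257 × 2.9 = 0.2395
  age 7: 0.04624 × 2.8 = 0.1295
  age 8: 0.02820 × 1.6 = 0.0451
R₀ = 2.4500 + 0.5175 + 0.6486 + 0.5176 + 0.2395 + 0.1295 + 0.0451 = 4.5477

4.548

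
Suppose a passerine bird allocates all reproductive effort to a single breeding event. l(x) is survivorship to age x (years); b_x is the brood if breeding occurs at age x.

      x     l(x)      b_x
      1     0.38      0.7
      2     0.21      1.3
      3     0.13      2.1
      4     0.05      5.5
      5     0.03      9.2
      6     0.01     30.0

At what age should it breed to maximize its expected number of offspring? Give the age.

6

Expected offspring if breeding at age x = l(x) × b_x:
  age 1: 0.38 × 0.7 = 0.266
  age 2: 0.21 × 1.3 = 0.273
  age 3: 0.13 × 2.1 = 0.273
  age 4: 0.05 × 5.5 = 0.275
  age 5: 0.03 × 9.2 = 0.276
  age 6: 0.01 × 30.0 = 0.300
Maximum at age 6 (0.300).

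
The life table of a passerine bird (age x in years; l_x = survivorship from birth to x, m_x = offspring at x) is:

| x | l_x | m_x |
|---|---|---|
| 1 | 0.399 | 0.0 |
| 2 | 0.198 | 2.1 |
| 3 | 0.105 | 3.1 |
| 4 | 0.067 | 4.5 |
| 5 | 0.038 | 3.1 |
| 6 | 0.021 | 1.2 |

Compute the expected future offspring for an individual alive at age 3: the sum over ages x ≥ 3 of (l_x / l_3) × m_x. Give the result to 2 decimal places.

l_3 = 0.105. Conditional survival from age 3 to x is l_x / l_3.
  x=3: (0.105/0.105) × 3.1 = 3.1000
  x=4: (0.067/0.105) × 4.5 = 2.8714
  x=5: (0.038/0.105) × 3.1 = 1.1219
  x=6: (0.021/0.105) × 1.2 = 0.2400
Sum = 3.1000 + 2.8714 + 1.1219 + 0.2400 = 7.3333

7.33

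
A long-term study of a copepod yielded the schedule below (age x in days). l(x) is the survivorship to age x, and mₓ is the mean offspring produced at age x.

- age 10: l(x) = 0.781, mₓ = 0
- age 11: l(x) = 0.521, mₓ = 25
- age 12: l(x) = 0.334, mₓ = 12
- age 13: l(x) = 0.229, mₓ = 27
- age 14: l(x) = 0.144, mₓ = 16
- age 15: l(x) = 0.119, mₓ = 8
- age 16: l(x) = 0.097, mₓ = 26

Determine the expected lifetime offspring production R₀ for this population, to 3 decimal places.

R₀ = Σ l(x) mₓ:
  age 10: 0.781 × 0 = 0.0000
  age 11: 0.521 × 25 = 13.0250
  age 12: 0.334 × 12 = 4.0080
  age 13: 0.229 × 27 = 6.1830
  age 14: 0.144 × 16 = 2.3040
  age 15: 0.119 × 8 = 0.9520
  age 16: 0.097 × 26 = 2.5220
R₀ = 0.0000 + 13.0250 + 4.0080 + 6.1830 + 2.3040 + 0.9520 + 2.5220 = 28.9940

28.994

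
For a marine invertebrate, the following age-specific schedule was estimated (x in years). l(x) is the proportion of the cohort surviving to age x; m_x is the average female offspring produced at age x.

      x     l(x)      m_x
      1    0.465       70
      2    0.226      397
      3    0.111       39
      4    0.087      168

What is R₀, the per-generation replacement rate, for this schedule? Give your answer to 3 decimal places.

R₀ = Σ l(x) m_x:
  age 1: 0.465 × 70 = 32.5500
  age 2: 0.226 × 397 = 89.7220
  age 3: 0.111 × 39 = 4.3290
  age 4: 0.087 × 168 = 14.6160
R₀ = 32.5500 + 89.7220 + 4.3290 + 14.6160 = 141.2170

141.217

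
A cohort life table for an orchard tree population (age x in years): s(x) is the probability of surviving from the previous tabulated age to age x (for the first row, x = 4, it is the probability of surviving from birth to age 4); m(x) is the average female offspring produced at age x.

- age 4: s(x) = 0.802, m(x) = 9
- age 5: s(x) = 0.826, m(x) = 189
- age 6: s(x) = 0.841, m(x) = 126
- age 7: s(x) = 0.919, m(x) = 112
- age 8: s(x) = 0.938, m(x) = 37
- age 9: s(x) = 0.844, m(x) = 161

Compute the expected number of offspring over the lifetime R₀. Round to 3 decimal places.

342.990

Survivorship from birth: l_x = s_4·s_5·…·s_x.
  l_4 = 0.80200
  l_5 = 0.66245
  l_6 = 0.55712
  l_7 = 0.51200
  l_8 = 0.48025
  l_9 = 0.40533
R₀ = Σ l_x m(x):
  age 4: 0.80200 × 9 = 7.2180
  age 5: 0.66245 × 189 = 125.2030
  age 6: 0.55712 × 126 = 70.1971
  age 7: 0.51200 × 112 = 57.3440
  age 8: 0.48025 × 37 = 17.7692
  age 9: 0.40533 × 161 = 65.2581
R₀ = 7.2180 + 125.2030 + 70.1971 + 57.3440 + 17.7692 + 65.2581 = 342.9896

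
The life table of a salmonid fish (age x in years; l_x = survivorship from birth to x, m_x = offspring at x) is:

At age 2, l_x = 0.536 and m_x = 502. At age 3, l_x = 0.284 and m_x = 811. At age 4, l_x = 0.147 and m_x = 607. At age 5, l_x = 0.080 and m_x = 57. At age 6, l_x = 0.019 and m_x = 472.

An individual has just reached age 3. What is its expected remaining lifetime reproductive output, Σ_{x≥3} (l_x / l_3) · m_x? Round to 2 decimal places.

l_3 = 0.284. Conditional survival from age 3 to x is l_x / l_3.
  x=3: (0.284/0.284) × 811 = 811.0000
  x=4: (0.147/0.284) × 607 = 314.1866
  x=5: (0.080/0.284) × 57 = 16.0563
  x=6: (0.019/0.284) × 472 = 31.5775
Sum = 811.0000 + 314.1866 + 16.0563 + 31.5775 = 1172.8204

1172.82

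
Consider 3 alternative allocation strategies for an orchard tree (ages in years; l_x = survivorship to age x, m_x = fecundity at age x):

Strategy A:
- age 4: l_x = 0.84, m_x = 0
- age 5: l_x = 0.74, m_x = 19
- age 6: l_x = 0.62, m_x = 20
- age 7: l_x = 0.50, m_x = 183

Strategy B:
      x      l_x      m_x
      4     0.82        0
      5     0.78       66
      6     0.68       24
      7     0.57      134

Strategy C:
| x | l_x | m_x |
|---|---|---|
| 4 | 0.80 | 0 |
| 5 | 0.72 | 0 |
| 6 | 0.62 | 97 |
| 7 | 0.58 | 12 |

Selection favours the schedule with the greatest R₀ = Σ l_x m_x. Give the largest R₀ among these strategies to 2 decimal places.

144.18

Strategy A: R₀ = 0.84×0 + 0.74×19 + 0.62×20 + 0.50×183 = 117.9600
Strategy B: R₀ = 0.82×0 + 0.78×66 + 0.68×24 + 0.57×134 = 144.1800
Strategy C: R₀ = 0.80×0 + 0.72×0 + 0.62×97 + 0.58×12 = 67.1000
Highest R₀: strategy B with 144.1800.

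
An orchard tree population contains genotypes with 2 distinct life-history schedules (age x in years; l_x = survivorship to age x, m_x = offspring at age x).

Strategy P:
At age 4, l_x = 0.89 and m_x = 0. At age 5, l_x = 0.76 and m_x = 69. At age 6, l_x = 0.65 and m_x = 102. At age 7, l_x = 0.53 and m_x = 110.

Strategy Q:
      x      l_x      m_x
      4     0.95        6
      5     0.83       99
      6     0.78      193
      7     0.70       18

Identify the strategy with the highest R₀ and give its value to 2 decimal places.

251.01

Strategy P: R₀ = 0.89×0 + 0.76×69 + 0.65×102 + 0.53×110 = 177.0400
Strategy Q: R₀ = 0.95×6 + 0.83×99 + 0.78×193 + 0.70×18 = 251.0100
Highest R₀: strategy Q with 251.0100.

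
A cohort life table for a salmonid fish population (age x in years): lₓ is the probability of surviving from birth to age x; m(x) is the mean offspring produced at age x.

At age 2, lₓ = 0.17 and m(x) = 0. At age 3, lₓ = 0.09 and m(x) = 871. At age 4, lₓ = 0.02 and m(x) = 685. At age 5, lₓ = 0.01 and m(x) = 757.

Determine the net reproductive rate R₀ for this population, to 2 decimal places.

R₀ = Σ lₓ m(x):
  age 2: 0.17 × 0 = 0.0000
  age 3: 0.09 × 871 = 78.3900
  age 4: 0.02 × 685 = 13.7000
  age 5: 0.01 × 757 = 7.5700
R₀ = 0.0000 + 78.3900 + 13.7000 + 7.5700 = 99.6600

99.66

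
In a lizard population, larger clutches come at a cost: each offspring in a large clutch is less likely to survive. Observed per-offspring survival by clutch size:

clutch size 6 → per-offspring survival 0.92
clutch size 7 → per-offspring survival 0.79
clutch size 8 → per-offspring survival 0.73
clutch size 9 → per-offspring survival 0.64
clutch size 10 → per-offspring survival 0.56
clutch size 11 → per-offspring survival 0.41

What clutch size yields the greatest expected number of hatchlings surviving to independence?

Expected hatchlings surviving to independence = c × s(c):
  c=6: 6 × 0.92 = 5.520
  c=7: 7 × 0.79 = 5.530
  c=8: 8 × 0.73 = 5.840
  c=9: 9 × 0.64 = 5.760
  c=10: 10 × 0.56 = 5.600
  c=11: 11 × 0.41 = 4.510
Maximum at c = 8 (5.840 hatchlings surviving to independence).

8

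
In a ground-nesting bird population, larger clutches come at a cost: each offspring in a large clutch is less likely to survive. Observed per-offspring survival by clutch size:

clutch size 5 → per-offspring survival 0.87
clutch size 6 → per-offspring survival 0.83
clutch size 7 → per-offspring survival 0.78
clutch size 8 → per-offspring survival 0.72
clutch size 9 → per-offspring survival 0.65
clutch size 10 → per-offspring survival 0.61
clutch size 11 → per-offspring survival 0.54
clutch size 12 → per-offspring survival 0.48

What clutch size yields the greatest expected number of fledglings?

Expected fledglings = c × s(c):
  c=5: 5 × 0.87 = 4.350
  c=6: 6 × 0.83 = 4.980
  c=7: 7 × 0.78 = 5.460
  c=8: 8 × 0.72 = 5.760
  c=9: 9 × 0.65 = 5.850
  c=10: 10 × 0.61 = 6.100
  c=11: 11 × 0.54 = 5.940
  c=12: 12 × 0.48 = 5.760
Maximum at c = 10 (6.100 fledglings).

10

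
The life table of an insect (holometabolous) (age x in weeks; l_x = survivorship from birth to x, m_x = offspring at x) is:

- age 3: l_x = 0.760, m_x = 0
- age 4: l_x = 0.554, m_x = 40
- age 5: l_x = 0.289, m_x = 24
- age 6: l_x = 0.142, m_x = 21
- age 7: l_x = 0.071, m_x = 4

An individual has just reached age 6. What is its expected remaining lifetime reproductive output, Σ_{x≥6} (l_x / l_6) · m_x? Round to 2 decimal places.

l_6 = 0.142. Conditional survival from age 6 to x is l_x / l_6.
  x=6: (0.142/0.142) × 21 = 21.0000
  x=7: (0.071/0.142) × 4 = 2.0000
Sum = 21.0000 + 2.0000 = 23.0000

23.00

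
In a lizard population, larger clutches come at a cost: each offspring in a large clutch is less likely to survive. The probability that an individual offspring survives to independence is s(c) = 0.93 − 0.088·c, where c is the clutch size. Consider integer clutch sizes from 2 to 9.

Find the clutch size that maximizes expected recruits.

Expected recruits = c × s(c):
  c=2: 2 × 0.754 = 1.508
  c=3: 3 × 0.666 = 1.998
  c=4: 4 × 0.578 = 2.312
  c=5: 5 × 0.490 = 2.450
  c=6: 6 × 0.402 = 2.412
  c=7: 7 × 0.314 = 2.198
  c=8: 8 × 0.226 = 1.808
  c=9: 9 × 0.138 = 1.242
Maximum at c = 5 (2.450 recruits).

5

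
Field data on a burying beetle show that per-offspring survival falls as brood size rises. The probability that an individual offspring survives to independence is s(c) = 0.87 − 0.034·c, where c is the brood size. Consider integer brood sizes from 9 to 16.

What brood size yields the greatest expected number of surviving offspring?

13

Expected surviving offspring = c × s(c):
  c=9: 9 × 0.564 = 5.076
  c=10: 10 × 0.530 = 5.300
  c=11: 11 × 0.496 = 5.456
  c=12: 12 × 0.462 = 5.544
  c=13: 13 × 0.428 = 5.564
  c=14: 14 × 0.394 = 5.516
  c=15: 15 × 0.360 = 5.400
  c=16: 16 × 0.326 = 5.216
Maximum at c = 13 (5.564 surviving offspring).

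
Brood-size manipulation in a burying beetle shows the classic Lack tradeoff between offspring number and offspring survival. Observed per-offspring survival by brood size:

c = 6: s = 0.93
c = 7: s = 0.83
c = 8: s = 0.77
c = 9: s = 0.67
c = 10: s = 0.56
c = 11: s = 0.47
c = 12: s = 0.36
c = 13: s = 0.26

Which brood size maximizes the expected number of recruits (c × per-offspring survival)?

8

Expected recruits = c × s(c):
  c=6: 6 × 0.93 = 5.580
  c=7: 7 × 0.83 = 5.810
  c=8: 8 × 0.77 = 6.160
  c=9: 9 × 0.67 = 6.030
  c=10: 10 × 0.56 = 5.600
  c=11: 11 × 0.47 = 5.170
  c=12: 12 × 0.36 = 4.320
  c=13: 13 × 0.26 = 3.380
Maximum at c = 8 (6.160 recruits).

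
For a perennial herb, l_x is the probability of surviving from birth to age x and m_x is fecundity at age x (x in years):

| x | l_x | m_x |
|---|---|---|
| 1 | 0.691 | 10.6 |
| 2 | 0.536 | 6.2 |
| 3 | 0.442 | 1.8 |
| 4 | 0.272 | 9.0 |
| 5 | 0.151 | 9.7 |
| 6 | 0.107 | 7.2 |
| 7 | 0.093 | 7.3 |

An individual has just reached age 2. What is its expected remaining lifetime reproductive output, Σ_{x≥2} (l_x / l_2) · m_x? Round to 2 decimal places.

17.69

l_2 = 0.536. Conditional survival from age 2 to x is l_x / l_2.
  x=2: (0.536/0.536) × 6.2 = 6.2000
  x=3: (0.442/0.536) × 1.8 = 1.4843
  x=4: (0.272/0.536) × 9.0 = 4.5672
  x=5: (0.151/0.536) × 9.7 = 2.7326
  x=6: (0.107/0.536) × 7.2 = 1.4373
  x=7: (0.093/0.536) × 7.3 = 1.2666
Sum = 6.2000 + 1.4843 + 4.5672 + 2.7326 + 1.4373 + 1.2666 = 17.6881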